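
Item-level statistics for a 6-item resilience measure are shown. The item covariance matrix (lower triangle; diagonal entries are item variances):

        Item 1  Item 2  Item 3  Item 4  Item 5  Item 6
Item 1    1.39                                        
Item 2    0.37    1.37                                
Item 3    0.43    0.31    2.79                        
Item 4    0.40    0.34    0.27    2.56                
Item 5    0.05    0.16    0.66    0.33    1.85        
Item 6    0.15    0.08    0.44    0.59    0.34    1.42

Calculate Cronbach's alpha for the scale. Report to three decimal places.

Σσ²ᵢ = 1.39 + 1.37 + 2.79 + 2.56 + 1.85 + 1.42 = 11.38
Sum of the distinct covariances = 4.92
σ²_T = 11.38 + 2 × 4.92 = 21.22
α = (k/(k−1))·(1 − Σσ²ᵢ/σ²_T) = (6/5)·(1 − 11.38/21.22) = 0.556

α = 0.556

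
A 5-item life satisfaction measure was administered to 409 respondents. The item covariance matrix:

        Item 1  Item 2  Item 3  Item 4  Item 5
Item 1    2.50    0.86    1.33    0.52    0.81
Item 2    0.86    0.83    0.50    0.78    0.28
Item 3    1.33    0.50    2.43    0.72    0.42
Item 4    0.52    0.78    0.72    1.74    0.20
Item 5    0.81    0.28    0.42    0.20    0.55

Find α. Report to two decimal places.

α = 0.77

sum of item variances = 2.50 + 0.83 + 2.43 + 1.74 + 0.55 = 8.05
Σ_{i<j} σ_ij = 6.42
total variance = 8.05 + 2 × 6.42 = 20.89
α = (k/(k−1))·(1 − sum of item variances/total variance) = (5/4)·(1 − 8.05/20.89) = 0.77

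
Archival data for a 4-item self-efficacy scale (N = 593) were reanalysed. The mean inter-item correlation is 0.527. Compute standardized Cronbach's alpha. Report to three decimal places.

Standardized α = k·r̄ / (1 + (k−1)·r̄) = 4 × 0.527 / (1 + 3 × 0.527)
  = 2.1080 / 2.5810 = 0.817

α = 0.817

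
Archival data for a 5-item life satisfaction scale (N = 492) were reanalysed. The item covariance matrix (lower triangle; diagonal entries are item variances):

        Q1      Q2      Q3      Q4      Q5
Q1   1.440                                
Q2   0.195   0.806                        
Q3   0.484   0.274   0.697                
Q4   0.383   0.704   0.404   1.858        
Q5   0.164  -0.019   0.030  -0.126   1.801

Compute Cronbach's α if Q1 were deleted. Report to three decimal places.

Remaining items: Q2, Q3, Q4, Q5 (k = 4).
ΣVar(i) = 0.806 + 0.697 + 1.858 + 1.801 = 5.162
σ²_T = 5.162 + 2 × 1.267 = 7.696
α (item deleted) = (4/3)·(1 − 5.162/7.696) = 0.439

α = 0.439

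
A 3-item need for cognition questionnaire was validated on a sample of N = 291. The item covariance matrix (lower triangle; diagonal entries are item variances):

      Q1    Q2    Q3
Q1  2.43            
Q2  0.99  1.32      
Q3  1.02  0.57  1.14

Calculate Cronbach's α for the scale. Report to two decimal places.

Cronbach's α = 0.77

sum of item variances = 2.43 + 1.32 + 1.14 = 4.89
Sum of off-diagonal covariances = 2.58
σ²_T = 4.89 + 2 × 2.58 = 10.05
α = (k/(k−1))·(1 − sum of item variances/σ²_T) = (3/2)·(1 − 4.89/10.05) = 0.77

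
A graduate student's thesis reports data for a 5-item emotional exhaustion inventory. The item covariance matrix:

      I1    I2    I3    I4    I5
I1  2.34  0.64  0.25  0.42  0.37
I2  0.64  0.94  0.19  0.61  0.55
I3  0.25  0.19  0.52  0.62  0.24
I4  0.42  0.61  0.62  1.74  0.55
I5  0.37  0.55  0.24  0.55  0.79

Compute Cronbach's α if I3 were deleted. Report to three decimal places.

Remaining items: I1, I2, I4, I5 (k = 4).
Σσ²ᵢ = 2.34 + 0.94 + 1.74 + 0.79 = 5.81
σ²_total = 5.81 + 2 × 3.14 = 12.09
α (item deleted) = (4/3)·(1 − 5.81/12.09) = 0.693

Cronbach's α = 0.693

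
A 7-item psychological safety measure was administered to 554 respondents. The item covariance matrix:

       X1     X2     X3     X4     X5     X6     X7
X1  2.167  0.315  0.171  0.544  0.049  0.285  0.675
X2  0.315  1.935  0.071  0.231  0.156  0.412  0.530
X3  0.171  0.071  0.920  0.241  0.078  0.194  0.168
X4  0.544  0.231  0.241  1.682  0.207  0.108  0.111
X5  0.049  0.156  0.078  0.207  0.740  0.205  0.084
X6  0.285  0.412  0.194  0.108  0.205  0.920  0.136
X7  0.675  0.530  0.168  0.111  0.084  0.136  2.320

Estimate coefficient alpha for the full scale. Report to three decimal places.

ΣVar(i) = 2.167 + 1.935 + 0.920 + 1.682 + 0.740 + 0.920 + 2.320 = 10.684
Σ_{i<j} σ_ij = 4.971
total variance = 10.684 + 2 × 4.971 = 20.626
α = (k/(k−1))·(1 − ΣVar(i)/total variance) = (7/6)·(1 − 10.684/20.626) = 0.562

coefficient alpha = 0.562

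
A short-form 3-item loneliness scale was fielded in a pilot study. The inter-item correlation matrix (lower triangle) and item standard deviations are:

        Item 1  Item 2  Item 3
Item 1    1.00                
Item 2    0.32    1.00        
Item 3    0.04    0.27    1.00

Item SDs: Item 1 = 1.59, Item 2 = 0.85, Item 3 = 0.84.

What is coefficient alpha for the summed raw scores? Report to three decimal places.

coefficient alpha = 0.383

Σσ²ᵢ = 1.59² + 0.85² + 0.84² = 3.9562
Covariances σ_ij = r_ij · s_i · s_j:
  σ(Item 1,Item 2) = 0.32 × 1.59 × 0.85 = 0.4325
  σ(Item 1,Item 3) = 0.04 × 1.59 × 0.84 = 0.0534
  σ(Item 2,Item 3) = 0.27 × 0.85 × 0.84 = 0.1928
σ²_T = Σσ²ᵢ + 2·Σσ_ij = 3.9562 + 2 × 0.6787 = 5.3136
α = (3/2)·(1 − 3.9562/5.3136) = 0.383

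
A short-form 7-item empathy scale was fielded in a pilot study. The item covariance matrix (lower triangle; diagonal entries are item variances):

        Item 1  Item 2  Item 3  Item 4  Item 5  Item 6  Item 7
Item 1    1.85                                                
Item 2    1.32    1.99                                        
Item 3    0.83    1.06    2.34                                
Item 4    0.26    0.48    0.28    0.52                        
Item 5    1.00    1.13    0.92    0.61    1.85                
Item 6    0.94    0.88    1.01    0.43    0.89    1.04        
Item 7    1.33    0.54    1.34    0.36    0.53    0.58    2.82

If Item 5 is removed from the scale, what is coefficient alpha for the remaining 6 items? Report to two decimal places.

Remaining items: Item 1, Item 2, Item 3, Item 4, Item 6, Item 7 (k = 6).
sum of item variances = 1.85 + 1.99 + 2.34 + 0.52 + 1.04 + 2.82 = 10.56
total variance = 10.56 + 2 × 11.64 = 33.84
α (item deleted) = (6/5)·(1 − 10.56/33.84) = 0.83

α = 0.83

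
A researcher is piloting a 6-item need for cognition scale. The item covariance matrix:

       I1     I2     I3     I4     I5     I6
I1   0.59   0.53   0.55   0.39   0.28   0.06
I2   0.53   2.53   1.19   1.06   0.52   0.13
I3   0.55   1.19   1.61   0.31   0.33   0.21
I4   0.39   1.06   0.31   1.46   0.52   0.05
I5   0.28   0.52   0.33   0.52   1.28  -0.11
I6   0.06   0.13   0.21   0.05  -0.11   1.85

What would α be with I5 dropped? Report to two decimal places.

Remaining items: I1, I2, I3, I4, I6 (k = 5).
ΣVar(i) = 0.59 + 2.53 + 1.61 + 1.46 + 1.85 = 8.04
Var(T) = 8.04 + 2 × 4.48 = 17.00
α (item deleted) = (5/4)·(1 − 8.04/17.00) = 0.66

α = 0.66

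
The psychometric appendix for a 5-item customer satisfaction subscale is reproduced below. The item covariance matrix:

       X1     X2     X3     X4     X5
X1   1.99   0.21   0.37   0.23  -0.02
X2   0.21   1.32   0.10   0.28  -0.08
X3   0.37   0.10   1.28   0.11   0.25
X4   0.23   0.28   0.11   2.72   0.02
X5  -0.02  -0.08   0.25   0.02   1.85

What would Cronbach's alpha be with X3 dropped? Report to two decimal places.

α = 0.19

Remaining items: X1, X2, X4, X5 (k = 4).
ΣVar(i) = 1.99 + 1.32 + 2.72 + 1.85 = 7.88
σ²_T = 7.88 + 2 × 0.64 = 9.16
α (item deleted) = (4/3)·(1 − 7.88/9.16) = 0.19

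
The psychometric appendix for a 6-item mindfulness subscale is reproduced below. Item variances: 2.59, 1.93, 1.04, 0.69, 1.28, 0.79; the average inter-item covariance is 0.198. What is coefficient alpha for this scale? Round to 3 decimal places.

coefficient alpha = 0.500

Σσ²ᵢ = 2.59 + 1.93 + 1.04 + 0.69 + 1.28 + 0.79 = 8.32
Sum of the 15 distinct covariances = 15 × 0.198 = 2.970
total variance = Σσ²ᵢ + 2·Σcov = 8.32 + 2 × 2.970 = 14.260
α = (6/5)·(1 − 8.32/14.260) = 0.500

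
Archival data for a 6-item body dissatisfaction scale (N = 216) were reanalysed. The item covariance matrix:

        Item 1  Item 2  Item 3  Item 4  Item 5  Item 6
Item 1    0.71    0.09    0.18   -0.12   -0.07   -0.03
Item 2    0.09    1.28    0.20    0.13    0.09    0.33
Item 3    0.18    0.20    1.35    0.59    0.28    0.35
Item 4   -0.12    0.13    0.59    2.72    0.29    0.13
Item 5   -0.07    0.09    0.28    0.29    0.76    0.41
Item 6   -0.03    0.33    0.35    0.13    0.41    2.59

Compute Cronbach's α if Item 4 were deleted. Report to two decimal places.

α = 0.44

Remaining items: Item 1, Item 2, Item 3, Item 5, Item 6 (k = 5).
sum of item variances = 0.71 + 1.28 + 1.35 + 0.76 + 2.59 = 6.69
σ²_total = 6.69 + 2 × 1.83 = 10.35
α (item deleted) = (5/4)·(1 − 6.69/10.35) = 0.44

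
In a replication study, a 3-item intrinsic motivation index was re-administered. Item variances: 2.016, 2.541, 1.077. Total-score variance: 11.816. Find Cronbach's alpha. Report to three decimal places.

α = 0.785

Σσ²ᵢ = 2.016 + 2.541 + 1.077 = 5.634
α = (k/(k−1))·(1 − Σσ²ᵢ/σ²_total) = (3/2)·(1 − 5.634/11.816) = 0.785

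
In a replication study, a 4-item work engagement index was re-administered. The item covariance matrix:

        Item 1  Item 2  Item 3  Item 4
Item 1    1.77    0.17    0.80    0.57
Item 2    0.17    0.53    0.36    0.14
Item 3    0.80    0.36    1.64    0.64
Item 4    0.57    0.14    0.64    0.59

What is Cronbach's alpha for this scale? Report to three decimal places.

Σσᵢ² = 1.77 + 0.53 + 1.64 + 0.59 = 4.53
Sum of the distinct covariances = 2.68
σ²_T = 4.53 + 2 × 2.68 = 9.89
α = (k/(k−1))·(1 − Σσᵢ²/σ²_T) = (4/3)·(1 − 4.53/9.89) = 0.723

α = 0.723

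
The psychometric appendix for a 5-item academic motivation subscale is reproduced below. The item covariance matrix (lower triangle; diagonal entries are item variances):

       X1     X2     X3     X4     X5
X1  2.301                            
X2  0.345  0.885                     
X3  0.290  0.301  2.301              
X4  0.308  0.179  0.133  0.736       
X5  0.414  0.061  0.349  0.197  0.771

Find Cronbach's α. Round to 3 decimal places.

Σσᵢ² = 2.301 + 0.885 + 2.301 + 0.736 + 0.771 = 6.994
Sum of the distinct covariances = 2.577
σ²_total = 6.994 + 2 × 2.577 = 12.148
α = (k/(k−1))·(1 − Σσᵢ²/σ²_total) = (5/4)·(1 − 6.994/12.148) = 0.530

α = 0.530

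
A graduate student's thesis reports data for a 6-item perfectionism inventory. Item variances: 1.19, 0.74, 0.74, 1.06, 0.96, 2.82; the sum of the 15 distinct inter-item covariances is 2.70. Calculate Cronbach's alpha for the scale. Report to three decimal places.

α = 0.502

sum of item variances = 1.19 + 0.74 + 0.74 + 1.06 + 0.96 + 2.82 = 7.51
Sum of distinct covariances = 2.70
Var(T) = sum of item variances + 2·Σcov = 7.51 + 2 × 2.70 = 12.91
α = (6/5)·(1 − 7.51/12.91) = 0.502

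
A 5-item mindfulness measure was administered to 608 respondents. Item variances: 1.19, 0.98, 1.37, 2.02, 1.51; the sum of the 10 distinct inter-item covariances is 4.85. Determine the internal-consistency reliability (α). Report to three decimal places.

α = 0.723

Σσ²ᵢ = 1.19 + 0.98 + 1.37 + 2.02 + 1.51 = 7.07
Sum of distinct covariances = 4.85
σ²_total = Σσ²ᵢ + 2·Σcov = 7.07 + 2 × 4.85 = 16.77
α = (5/4)·(1 − 7.07/16.77) = 0.723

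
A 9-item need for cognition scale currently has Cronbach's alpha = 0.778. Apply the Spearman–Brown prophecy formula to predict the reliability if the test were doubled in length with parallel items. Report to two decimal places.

Length factor m = 2
α' = m·α / (1 + (m−1)·α)
   = 2 × 0.778 / (1 + (2 − 1) × 0.778)
   = 1.5560 / 1.7780 = 0.88

predicted reliability = 0.88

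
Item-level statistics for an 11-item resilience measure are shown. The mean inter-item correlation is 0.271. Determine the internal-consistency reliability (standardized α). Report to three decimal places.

α = 0.804

Standardized α = k·r̄ / (1 + (k−1)·r̄) = 11 × 0.271 / (1 + 10 × 0.271)
  = 2.9810 / 3.7100 = 0.804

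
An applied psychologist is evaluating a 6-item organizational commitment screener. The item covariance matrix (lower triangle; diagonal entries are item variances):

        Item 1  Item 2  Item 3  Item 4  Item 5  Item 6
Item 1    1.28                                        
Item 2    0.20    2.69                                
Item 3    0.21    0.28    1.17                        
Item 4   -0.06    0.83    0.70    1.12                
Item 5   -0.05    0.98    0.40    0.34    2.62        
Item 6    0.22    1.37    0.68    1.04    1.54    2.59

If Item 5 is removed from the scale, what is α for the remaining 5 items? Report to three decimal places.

Remaining items: Item 1, Item 2, Item 3, Item 4, Item 6 (k = 5).
Σσ²ᵢ = 1.28 + 2.69 + 1.17 + 1.12 + 2.59 = 8.85
σ²_T = 8.85 + 2 × 5.47 = 19.79
α (item deleted) = (5/4)·(1 − 8.85/19.79) = 0.691

α = 0.691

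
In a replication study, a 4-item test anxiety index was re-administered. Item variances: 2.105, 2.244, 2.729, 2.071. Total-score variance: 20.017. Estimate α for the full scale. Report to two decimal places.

α = 0.72

Σσᵢ² = 2.105 + 2.244 + 2.729 + 2.071 = 9.149
α = (k/(k−1))·(1 − Σσᵢ²/σ²_total) = (4/3)·(1 − 9.149/20.017) = 0.72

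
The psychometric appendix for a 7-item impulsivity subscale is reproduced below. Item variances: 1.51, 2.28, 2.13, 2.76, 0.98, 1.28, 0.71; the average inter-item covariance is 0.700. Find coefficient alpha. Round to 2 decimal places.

α = 0.84

ΣVar(i) = 1.51 + 2.28 + 2.13 + 2.76 + 0.98 + 1.28 + 0.71 = 11.65
Sum of the 21 distinct covariances = 21 × 0.700 = 14.700
σ²_T = ΣVar(i) + 2·Σcov = 11.65 + 2 × 14.700 = 41.050
α = (7/6)·(1 − 11.65/41.050) = 0.84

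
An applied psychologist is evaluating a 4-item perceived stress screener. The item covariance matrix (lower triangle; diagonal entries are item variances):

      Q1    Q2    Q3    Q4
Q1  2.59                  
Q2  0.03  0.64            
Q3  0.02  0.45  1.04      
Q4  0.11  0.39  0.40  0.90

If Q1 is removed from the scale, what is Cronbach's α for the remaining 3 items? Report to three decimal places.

Cronbach's α = 0.735

Remaining items: Q2, Q3, Q4 (k = 3).
Σσᵢ² = 0.64 + 1.04 + 0.90 = 2.58
σ²_T = 2.58 + 2 × 1.24 = 5.06
α (item deleted) = (3/2)·(1 − 2.58/5.06) = 0.735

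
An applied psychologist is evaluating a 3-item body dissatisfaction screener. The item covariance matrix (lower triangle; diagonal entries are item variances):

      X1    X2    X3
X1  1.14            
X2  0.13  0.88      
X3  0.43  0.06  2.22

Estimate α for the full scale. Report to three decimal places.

α = 0.339

Σσ²ᵢ = 1.14 + 0.88 + 2.22 = 4.24
Sum of off-diagonal covariances = 0.62
σ²_T = 4.24 + 2 × 0.62 = 5.48
α = (k/(k−1))·(1 − Σσ²ᵢ/σ²_T) = (3/2)·(1 − 4.24/5.48) = 0.339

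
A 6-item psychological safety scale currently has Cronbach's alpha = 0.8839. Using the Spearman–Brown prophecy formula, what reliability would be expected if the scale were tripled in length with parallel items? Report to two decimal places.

Length factor m = 3
α' = m·α / (1 + (m−1)·α)
   = 3 × 0.8839 / (1 + (3 − 1) × 0.8839)
   = 2.6517 / 2.7678 = 0.96

predicted reliability = 0.96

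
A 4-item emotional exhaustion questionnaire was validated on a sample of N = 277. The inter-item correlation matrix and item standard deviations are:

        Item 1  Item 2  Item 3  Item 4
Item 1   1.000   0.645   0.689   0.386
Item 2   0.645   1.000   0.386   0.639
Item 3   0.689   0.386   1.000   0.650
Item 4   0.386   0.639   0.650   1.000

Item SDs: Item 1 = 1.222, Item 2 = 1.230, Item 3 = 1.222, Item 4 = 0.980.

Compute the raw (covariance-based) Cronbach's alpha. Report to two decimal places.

α = 0.84

Σσ²ᵢ = 1.222² + 1.230² + 1.222² + 0.980² = 5.4599
Covariances σ_ij = r_ij · s_i · s_j:
  σ(Item 1,Item 2) = 0.645 × 1.222 × 1.230 = 0.9695
  σ(Item 1,Item 3) = 0.689 × 1.222 × 1.222 = 1.0289
  σ(Item 1,Item 4) = 0.386 × 1.222 × 0.980 = 0.4623
  σ(Item 2,Item 3) = 0.386 × 1.230 × 1.222 = 0.5802
  σ(Item 2,Item 4) = 0.639 × 1.230 × 0.980 = 0.7703
  σ(Item 3,Item 4) = 0.650 × 1.222 × 0.980 = 0.7784
σ²_T = Σσ²ᵢ + 2·Σσ_ij = 5.4599 + 2 × 4.5896 = 14.6391
α = (4/3)·(1 − 5.4599/14.6391) = 0.84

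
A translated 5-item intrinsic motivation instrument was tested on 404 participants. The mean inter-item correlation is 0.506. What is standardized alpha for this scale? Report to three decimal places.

α = 0.837

Standardized α = k·r̄ / (1 + (k−1)·r̄) = 5 × 0.506 / (1 + 4 × 0.506)
  = 2.5300 / 3.0240 = 0.837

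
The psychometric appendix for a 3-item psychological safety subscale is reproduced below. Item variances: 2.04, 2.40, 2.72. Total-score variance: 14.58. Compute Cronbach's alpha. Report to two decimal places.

ΣVar(i) = 2.04 + 2.40 + 2.72 = 7.16
α = (k/(k−1))·(1 − ΣVar(i)/σ²_T) = (3/2)·(1 − 7.16/14.58) = 0.76

Cronbach's alpha = 0.76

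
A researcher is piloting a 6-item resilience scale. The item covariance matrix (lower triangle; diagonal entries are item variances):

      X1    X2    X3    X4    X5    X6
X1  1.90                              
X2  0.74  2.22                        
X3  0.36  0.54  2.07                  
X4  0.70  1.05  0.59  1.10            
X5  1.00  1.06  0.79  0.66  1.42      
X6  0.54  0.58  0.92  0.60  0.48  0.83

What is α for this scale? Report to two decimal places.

Σσᵢ² = 1.90 + 2.22 + 2.07 + 1.10 + 1.42 + 0.83 = 9.54
Σ_{i<j} σ_ij = 10.61
σ²_total = 9.54 + 2 × 10.61 = 30.76
α = (k/(k−1))·(1 − Σσᵢ²/σ²_total) = (6/5)·(1 − 9.54/30.76) = 0.83

α = 0.83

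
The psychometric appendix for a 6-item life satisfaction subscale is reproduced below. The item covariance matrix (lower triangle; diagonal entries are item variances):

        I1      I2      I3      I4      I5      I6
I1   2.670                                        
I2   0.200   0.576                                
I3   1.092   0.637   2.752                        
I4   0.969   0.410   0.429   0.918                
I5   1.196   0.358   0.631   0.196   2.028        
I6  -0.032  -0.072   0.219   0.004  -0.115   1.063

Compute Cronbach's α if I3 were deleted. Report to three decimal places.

α = 0.577

Remaining items: I1, I2, I4, I5, I6 (k = 5).
Σσᵢ² = 2.670 + 0.576 + 0.918 + 2.028 + 1.063 = 7.255
σ²_T = 7.255 + 2 × 3.114 = 13.483
α (item deleted) = (5/4)·(1 − 7.255/13.483) = 0.577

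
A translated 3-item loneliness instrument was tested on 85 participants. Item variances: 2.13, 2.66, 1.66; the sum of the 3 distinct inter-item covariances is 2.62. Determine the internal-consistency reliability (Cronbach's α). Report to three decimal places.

Cronbach's α = 0.672

ΣVar(i) = 2.13 + 2.66 + 1.66 = 6.45
Sum of distinct covariances = 2.62
Var(T) = ΣVar(i) + 2·Σcov = 6.45 + 2 × 2.62 = 11.69
α = (3/2)·(1 − 6.45/11.69) = 0.672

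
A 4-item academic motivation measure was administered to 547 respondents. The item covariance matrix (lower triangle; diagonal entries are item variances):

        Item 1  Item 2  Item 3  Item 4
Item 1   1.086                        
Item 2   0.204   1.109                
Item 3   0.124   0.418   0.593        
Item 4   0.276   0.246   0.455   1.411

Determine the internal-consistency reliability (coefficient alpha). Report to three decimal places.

ΣVar(i) = 1.086 + 1.109 + 0.593 + 1.411 = 4.199
Σ_{i<j} σ_ij = 1.723
σ²_T = 4.199 + 2 × 1.723 = 7.645
α = (k/(k−1))·(1 − ΣVar(i)/σ²_T) = (4/3)·(1 − 4.199/7.645) = 0.601

coefficient alpha = 0.601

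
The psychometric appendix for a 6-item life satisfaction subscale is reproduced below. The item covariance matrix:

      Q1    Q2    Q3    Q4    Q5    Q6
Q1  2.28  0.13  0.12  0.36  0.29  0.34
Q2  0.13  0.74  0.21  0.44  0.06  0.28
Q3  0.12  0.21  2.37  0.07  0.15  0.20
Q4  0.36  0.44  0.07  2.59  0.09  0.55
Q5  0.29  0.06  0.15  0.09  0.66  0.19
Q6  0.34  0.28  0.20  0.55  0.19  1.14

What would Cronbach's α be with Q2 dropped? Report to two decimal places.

α = 0.43

Remaining items: Q1, Q3, Q4, Q5, Q6 (k = 5).
ΣVar(i) = 2.28 + 2.37 + 2.59 + 0.66 + 1.14 = 9.04
total variance = 9.04 + 2 × 2.36 = 13.76
α (item deleted) = (5/4)·(1 − 9.04/13.76) = 0.43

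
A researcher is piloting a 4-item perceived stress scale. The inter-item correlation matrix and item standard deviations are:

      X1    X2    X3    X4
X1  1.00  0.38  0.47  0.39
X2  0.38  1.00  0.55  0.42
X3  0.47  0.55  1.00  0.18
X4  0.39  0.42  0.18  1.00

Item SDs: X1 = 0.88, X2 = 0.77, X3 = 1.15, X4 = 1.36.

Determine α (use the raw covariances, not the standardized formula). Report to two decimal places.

α = 0.69

Σσ²ᵢ = 0.88² + 0.77² + 1.15² + 1.36² = 4.5394
Covariances σ_ij = r_ij · s_i · s_j:
  σ(X1,X2) = 0.38 × 0.88 × 0.77 = 0.2575
  σ(X1,X3) = 0.47 × 0.88 × 1.15 = 0.4756
  σ(X1,X4) = 0.39 × 0.88 × 1.36 = 0.4668
  σ(X2,X3) = 0.55 × 0.77 × 1.15 = 0.4870
  σ(X2,X4) = 0.42 × 0.77 × 1.36 = 0.4398
  σ(X3,X4) = 0.18 × 1.15 × 1.36 = 0.2815
σ²_T = Σσ²ᵢ + 2·Σσ_ij = 4.5394 + 2 × 2.4082 = 9.3558
α = (4/3)·(1 − 4.5394/9.3558) = 0.69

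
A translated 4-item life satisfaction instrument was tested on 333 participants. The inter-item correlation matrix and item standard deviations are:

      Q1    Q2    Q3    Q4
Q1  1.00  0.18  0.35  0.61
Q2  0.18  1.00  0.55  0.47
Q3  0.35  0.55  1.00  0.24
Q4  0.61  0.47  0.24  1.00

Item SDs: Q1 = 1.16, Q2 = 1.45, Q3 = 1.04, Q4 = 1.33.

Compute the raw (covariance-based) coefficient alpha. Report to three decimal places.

coefficient alpha = 0.723

Σσ²ᵢ = 1.16² + 1.45² + 1.04² + 1.33² = 6.2986
Covariances σ_ij = r_ij · s_i · s_j:
  σ(Q1,Q2) = 0.18 × 1.16 × 1.45 = 0.3028
  σ(Q1,Q3) = 0.35 × 1.16 × 1.04 = 0.4222
  σ(Q1,Q4) = 0.61 × 1.16 × 1.33 = 0.9411
  σ(Q2,Q3) = 0.55 × 1.45 × 1.04 = 0.8294
  σ(Q2,Q4) = 0.47 × 1.45 × 1.33 = 0.9064
  σ(Q3,Q4) = 0.24 × 1.04 × 1.33 = 0.3320
σ²_T = Σσ²ᵢ + 2·Σσ_ij = 6.2986 + 2 × 3.7339 = 13.7664
α = (4/3)·(1 − 6.2986/13.7664) = 0.723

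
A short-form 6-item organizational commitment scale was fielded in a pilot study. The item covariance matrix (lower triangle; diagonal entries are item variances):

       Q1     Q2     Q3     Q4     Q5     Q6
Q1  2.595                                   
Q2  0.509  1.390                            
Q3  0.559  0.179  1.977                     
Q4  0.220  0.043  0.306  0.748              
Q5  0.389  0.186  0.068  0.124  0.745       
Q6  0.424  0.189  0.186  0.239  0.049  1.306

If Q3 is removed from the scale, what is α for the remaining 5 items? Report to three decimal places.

Remaining items: Q1, Q2, Q4, Q5, Q6 (k = 5).
ΣVar(i) = 2.595 + 1.390 + 0.748 + 0.745 + 1.306 = 6.784
Var(T) = 6.784 + 2 × 2.372 = 11.528
α (item deleted) = (5/4)·(1 − 6.784/11.528) = 0.514

α = 0.514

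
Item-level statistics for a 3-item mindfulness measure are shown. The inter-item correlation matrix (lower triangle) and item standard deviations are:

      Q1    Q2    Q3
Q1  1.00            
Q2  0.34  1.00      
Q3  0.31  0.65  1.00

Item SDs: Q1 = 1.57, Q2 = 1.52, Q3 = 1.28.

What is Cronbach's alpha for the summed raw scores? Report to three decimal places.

Σσ²ᵢ = 1.57² + 1.52² + 1.28² = 6.4137
Covariances σ_ij = r_ij · s_i · s_j:
  σ(Q1,Q2) = 0.34 × 1.57 × 1.52 = 0.8114
  σ(Q1,Q3) = 0.31 × 1.57 × 1.28 = 0.6230
  σ(Q2,Q3) = 0.65 × 1.52 × 1.28 = 1.2646
σ²_T = Σσ²ᵢ + 2·Σσ_ij = 6.4137 + 2 × 2.6990 = 11.8117
α = (3/2)·(1 − 6.4137/11.8117) = 0.686

Cronbach's alpha = 0.686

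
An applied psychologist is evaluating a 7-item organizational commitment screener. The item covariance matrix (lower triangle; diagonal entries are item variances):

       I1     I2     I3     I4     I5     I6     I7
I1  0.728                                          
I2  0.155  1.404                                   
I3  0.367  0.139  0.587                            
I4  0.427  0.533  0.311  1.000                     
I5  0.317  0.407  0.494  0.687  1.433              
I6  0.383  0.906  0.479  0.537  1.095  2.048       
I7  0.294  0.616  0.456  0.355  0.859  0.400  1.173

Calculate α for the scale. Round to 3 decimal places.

Σσᵢ² = 0.728 + 1.404 + 0.587 + 1.000 + 1.433 + 2.048 + 1.173 = 8.373
Sum of the distinct covariances = 10.217
Var(T) = 8.373 + 2 × 10.217 = 28.807
α = (k/(k−1))·(1 − Σσᵢ²/Var(T)) = (7/6)·(1 − 8.373/28.807) = 0.828

α = 0.828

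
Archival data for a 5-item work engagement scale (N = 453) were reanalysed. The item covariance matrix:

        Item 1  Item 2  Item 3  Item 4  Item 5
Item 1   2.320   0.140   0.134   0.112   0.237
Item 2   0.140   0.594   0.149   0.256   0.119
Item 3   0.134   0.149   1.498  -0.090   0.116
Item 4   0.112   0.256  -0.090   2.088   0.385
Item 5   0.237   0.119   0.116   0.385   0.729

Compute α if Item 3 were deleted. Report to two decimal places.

α = 0.40

Remaining items: Item 1, Item 2, Item 4, Item 5 (k = 4).
Σσᵢ² = 2.320 + 0.594 + 2.088 + 0.729 = 5.731
total variance = 5.731 + 2 × 1.249 = 8.229
α (item deleted) = (4/3)·(1 − 5.731/8.229) = 0.40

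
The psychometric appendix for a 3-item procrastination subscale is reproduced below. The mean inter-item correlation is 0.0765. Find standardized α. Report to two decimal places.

α = 0.20

Standardized α = k·r̄ / (1 + (k−1)·r̄) = 3 × 0.0765 / (1 + 2 × 0.0765)
  = 0.2295 / 1.1530 = 0.20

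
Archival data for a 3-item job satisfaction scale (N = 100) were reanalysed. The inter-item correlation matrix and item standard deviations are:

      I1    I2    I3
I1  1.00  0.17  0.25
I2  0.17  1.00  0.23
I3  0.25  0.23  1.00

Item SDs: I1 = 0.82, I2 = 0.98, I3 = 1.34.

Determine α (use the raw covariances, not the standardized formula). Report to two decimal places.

Σσ²ᵢ = 0.82² + 0.98² + 1.34² = 3.4284
Covariances σ_ij = r_ij · s_i · s_j:
  σ(I1,I2) = 0.17 × 0.82 × 0.98 = 0.1366
  σ(I1,I3) = 0.25 × 0.82 × 1.34 = 0.2747
  σ(I2,I3) = 0.23 × 0.98 × 1.34 = 0.3020
σ²_T = Σσ²ᵢ + 2·Σσ_ij = 3.4284 + 2 × 0.7133 = 4.8550
α = (3/2)·(1 − 3.4284/4.8550) = 0.44

α = 0.44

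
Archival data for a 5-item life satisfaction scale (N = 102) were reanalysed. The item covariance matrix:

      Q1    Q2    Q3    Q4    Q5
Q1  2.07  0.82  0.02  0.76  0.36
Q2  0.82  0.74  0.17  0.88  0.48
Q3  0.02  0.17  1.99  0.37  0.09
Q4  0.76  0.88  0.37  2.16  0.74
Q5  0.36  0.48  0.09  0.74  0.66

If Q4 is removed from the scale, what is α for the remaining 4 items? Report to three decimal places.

Remaining items: Q1, Q2, Q3, Q5 (k = 4).
Σσᵢ² = 2.07 + 0.74 + 1.99 + 0.66 = 5.46
σ²_T = 5.46 + 2 × 1.94 = 9.34
α (item deleted) = (4/3)·(1 − 5.46/9.34) = 0.554

α = 0.554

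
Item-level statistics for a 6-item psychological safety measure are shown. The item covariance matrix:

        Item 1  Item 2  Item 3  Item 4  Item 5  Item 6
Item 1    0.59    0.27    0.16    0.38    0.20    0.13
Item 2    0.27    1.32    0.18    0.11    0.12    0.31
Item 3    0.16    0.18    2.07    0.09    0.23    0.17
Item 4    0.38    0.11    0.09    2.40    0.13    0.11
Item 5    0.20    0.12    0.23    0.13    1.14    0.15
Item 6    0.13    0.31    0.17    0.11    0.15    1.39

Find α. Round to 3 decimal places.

α = 0.457

Σσ²ᵢ = 0.59 + 1.32 + 2.07 + 2.40 + 1.14 + 1.39 = 8.91
Sum of off-diagonal covariances = 2.74
σ²_T = 8.91 + 2 × 2.74 = 14.39
α = (k/(k−1))·(1 − Σσ²ᵢ/σ²_T) = (6/5)·(1 − 8.91/14.39) = 0.457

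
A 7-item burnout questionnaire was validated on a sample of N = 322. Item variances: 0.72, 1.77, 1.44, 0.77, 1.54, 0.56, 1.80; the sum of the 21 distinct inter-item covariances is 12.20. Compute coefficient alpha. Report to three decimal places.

ΣVar(i) = 0.72 + 1.77 + 1.44 + 0.77 + 1.54 + 0.56 + 1.80 = 8.60
Sum of distinct covariances = 12.20
σ²_T = ΣVar(i) + 2·Σcov = 8.60 + 2 × 12.20 = 33.00
α = (7/6)·(1 − 8.60/33.00) = 0.863

α = 0.863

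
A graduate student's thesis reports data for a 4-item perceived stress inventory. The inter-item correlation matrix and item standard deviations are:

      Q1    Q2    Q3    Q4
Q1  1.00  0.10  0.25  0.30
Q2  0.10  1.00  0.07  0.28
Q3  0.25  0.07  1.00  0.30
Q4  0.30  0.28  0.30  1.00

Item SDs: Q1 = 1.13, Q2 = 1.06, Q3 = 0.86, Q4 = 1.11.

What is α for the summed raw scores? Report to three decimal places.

α = 0.525

Σσ²ᵢ = 1.13² + 1.06² + 0.86² + 1.11² = 4.3722
Covariances σ_ij = r_ij · s_i · s_j:
  σ(Q1,Q2) = 0.10 × 1.13 × 1.06 = 0.1198
  σ(Q1,Q3) = 0.25 × 1.13 × 0.86 = 0.2429
  σ(Q1,Q4) = 0.30 × 1.13 × 1.11 = 0.3763
  σ(Q2,Q3) = 0.07 × 1.06 × 0.86 = 0.0638
  σ(Q2,Q4) = 0.28 × 1.06 × 1.11 = 0.3294
  σ(Q3,Q4) = 0.30 × 0.86 × 1.11 = 0.2864
σ²_T = Σσ²ᵢ + 2·Σσ_ij = 4.3722 + 2 × 1.4186 = 7.2094
α = (4/3)·(1 − 4.3722/7.2094) = 0.525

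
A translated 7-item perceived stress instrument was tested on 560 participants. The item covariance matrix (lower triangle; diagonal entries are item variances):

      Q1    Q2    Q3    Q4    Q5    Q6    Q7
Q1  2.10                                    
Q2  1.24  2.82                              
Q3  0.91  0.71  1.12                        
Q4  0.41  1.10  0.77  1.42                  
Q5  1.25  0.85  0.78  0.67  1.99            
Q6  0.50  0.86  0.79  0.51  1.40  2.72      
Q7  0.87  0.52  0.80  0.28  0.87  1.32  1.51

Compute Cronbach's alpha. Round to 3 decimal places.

sum of item variances = 2.10 + 2.82 + 1.12 + 1.42 + 1.99 + 2.72 + 1.51 = 13.68
Sum of off-diagonal covariances = 17.41
total variance = 13.68 + 2 × 17.41 = 48.50
α = (k/(k−1))·(1 − sum of item variances/total variance) = (7/6)·(1 − 13.68/48.50) = 0.838

Cronbach's alpha = 0.838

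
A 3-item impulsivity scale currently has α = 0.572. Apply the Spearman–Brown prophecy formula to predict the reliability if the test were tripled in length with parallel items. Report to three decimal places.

predicted reliability = 0.800

Length factor m = 3
α' = m·α / (1 + (m−1)·α)
   = 3 × 0.572 / (1 + (3 − 1) × 0.572)
   = 1.7160 / 2.1440 = 0.800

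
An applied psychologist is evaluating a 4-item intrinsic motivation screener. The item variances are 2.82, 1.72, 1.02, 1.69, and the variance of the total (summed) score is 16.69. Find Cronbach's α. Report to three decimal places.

ΣVar(i) = 2.82 + 1.72 + 1.02 + 1.69 = 7.25
α = (k/(k−1))·(1 − ΣVar(i)/σ²_total) = (4/3)·(1 − 7.25/16.69) = 0.754

Cronbach's α = 0.754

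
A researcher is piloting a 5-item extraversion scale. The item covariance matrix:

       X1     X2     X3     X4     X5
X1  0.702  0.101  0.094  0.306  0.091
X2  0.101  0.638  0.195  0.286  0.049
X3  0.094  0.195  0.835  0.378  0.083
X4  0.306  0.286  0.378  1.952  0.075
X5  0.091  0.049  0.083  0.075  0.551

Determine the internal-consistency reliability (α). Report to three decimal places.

sum of item variances = 0.702 + 0.638 + 0.835 + 1.952 + 0.551 = 4.678
Σ_{i<j} σ_ij = 1.658
σ²_total = 4.678 + 2 × 1.658 = 7.994
α = (k/(k−1))·(1 − sum of item variances/σ²_total) = (5/4)·(1 − 4.678/7.994) = 0.519

α = 0.519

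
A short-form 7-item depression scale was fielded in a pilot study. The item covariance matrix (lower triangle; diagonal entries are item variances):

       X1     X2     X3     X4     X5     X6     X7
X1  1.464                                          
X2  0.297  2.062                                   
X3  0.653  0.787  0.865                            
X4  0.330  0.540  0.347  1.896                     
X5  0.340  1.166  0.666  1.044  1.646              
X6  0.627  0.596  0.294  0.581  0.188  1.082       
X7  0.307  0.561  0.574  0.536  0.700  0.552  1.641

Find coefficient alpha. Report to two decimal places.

Σσ²ᵢ = 1.464 + 2.062 + 0.865 + 1.896 + 1.646 + 1.082 + 1.641 = 10.656
Sum of off-diagonal covariances = 11.686
total variance = 10.656 + 2 × 11.686 = 34.028
α = (k/(k−1))·(1 − Σσ²ᵢ/total variance) = (7/6)·(1 − 10.656/34.028) = 0.80

α = 0.80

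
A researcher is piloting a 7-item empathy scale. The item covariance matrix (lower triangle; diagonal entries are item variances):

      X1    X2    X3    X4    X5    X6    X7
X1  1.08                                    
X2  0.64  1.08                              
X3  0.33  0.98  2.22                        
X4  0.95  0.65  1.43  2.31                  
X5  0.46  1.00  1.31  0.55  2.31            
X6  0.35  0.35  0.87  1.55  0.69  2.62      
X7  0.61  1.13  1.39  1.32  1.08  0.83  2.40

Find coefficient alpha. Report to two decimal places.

sum of item variances = 1.08 + 1.08 + 2.22 + 2.31 + 2.31 + 2.62 + 2.40 = 14.02
Sum of the distinct covariances = 18.47
total variance = 14.02 + 2 × 18.47 = 50.96
α = (k/(k−1))·(1 − sum of item variances/total variance) = (7/6)·(1 − 14.02/50.96) = 0.85

coefficient alpha = 0.85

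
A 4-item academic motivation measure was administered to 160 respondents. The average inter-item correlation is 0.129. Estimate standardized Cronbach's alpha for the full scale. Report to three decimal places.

Standardized α = k·r̄ / (1 + (k−1)·r̄) = 4 × 0.129 / (1 + 3 × 0.129)
  = 0.5160 / 1.3870 = 0.372

α = 0.372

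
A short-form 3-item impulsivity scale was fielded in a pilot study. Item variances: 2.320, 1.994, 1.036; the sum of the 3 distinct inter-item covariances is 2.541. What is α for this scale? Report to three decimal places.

α = 0.731

Σσ²ᵢ = 2.320 + 1.994 + 1.036 = 5.350
Sum of distinct covariances = 2.541
σ²_T = Σσ²ᵢ + 2·Σcov = 5.350 + 2 × 2.541 = 10.432
α = (3/2)·(1 − 5.350/10.432) = 0.731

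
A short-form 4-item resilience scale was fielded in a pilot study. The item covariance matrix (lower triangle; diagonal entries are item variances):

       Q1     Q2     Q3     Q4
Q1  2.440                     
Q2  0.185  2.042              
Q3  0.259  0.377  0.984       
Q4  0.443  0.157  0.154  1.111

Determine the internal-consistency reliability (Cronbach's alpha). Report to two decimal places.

α = 0.43

Σσᵢ² = 2.440 + 2.042 + 0.984 + 1.111 = 6.577
Sum of the distinct covariances = 1.575
Var(T) = 6.577 + 2 × 1.575 = 9.727
α = (k/(k−1))·(1 − Σσᵢ²/Var(T)) = (4/3)·(1 − 6.577/9.727) = 0.43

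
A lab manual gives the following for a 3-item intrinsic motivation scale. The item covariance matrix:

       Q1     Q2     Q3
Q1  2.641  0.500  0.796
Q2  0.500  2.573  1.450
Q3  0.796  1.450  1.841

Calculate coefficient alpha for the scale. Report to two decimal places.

Σσᵢ² = 2.641 + 2.573 + 1.841 = 7.055
Σ_{i<j} σ_ij = 2.746
σ²_total = 7.055 + 2 × 2.746 = 12.547
α = (k/(k−1))·(1 − Σσᵢ²/σ²_total) = (3/2)·(1 − 7.055/12.547) = 0.66

α = 0.66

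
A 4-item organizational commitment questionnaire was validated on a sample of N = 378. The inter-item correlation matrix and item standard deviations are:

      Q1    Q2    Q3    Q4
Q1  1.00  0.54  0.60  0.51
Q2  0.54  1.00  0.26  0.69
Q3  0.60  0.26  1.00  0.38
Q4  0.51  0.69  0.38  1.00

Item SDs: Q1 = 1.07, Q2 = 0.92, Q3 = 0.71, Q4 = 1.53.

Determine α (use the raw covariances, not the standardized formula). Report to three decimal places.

Σσ²ᵢ = 1.07² + 0.92² + 0.71² + 1.53² = 4.8363
Covariances σ_ij = r_ij · s_i · s_j:
  σ(Q1,Q2) = 0.54 × 1.07 × 0.92 = 0.5316
  σ(Q1,Q3) = 0.60 × 1.07 × 0.71 = 0.4558
  σ(Q1,Q4) = 0.51 × 1.07 × 1.53 = 0.8349
  σ(Q2,Q3) = 0.26 × 0.92 × 0.71 = 0.1698
  σ(Q2,Q4) = 0.69 × 0.92 × 1.53 = 0.9712
  σ(Q3,Q4) = 0.38 × 0.71 × 1.53 = 0.4128
σ²_T = Σσ²ᵢ + 2·Σσ_ij = 4.8363 + 2 × 3.3761 = 11.5885
α = (4/3)·(1 − 4.8363/11.5885) = 0.777

α = 0.777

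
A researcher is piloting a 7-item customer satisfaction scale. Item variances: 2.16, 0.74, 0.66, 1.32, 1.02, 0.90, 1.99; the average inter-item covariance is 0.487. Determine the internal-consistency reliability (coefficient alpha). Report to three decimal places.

Σσ²ᵢ = 2.16 + 0.74 + 0.66 + 1.32 + 1.02 + 0.90 + 1.99 = 8.79
Sum of the 21 distinct covariances = 21 × 0.487 = 10.227
total variance = Σσ²ᵢ + 2·Σcov = 8.79 + 2 × 10.227 = 29.244
α = (7/6)·(1 − 8.79/29.244) = 0.816

α = 0.816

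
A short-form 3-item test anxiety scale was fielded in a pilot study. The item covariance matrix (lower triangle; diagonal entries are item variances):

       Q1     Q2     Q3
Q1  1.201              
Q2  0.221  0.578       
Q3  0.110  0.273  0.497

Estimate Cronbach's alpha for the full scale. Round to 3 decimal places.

ΣVar(i) = 1.201 + 0.578 + 0.497 = 2.276
Sum of the distinct covariances = 0.604
Var(T) = 2.276 + 2 × 0.604 = 3.484
α = (k/(k−1))·(1 − ΣVar(i)/Var(T)) = (3/2)·(1 − 2.276/3.484) = 0.520

Cronbach's alpha = 0.520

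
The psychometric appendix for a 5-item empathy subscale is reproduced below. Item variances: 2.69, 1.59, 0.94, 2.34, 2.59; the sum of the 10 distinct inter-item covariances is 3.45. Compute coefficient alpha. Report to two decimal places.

α = 0.51

ΣVar(i) = 2.69 + 1.59 + 0.94 + 2.34 + 2.59 = 10.15
Sum of distinct covariances = 3.45
Var(T) = ΣVar(i) + 2·Σcov = 10.15 + 2 × 3.45 = 17.05
α = (5/4)·(1 − 10.15/17.05) = 0.51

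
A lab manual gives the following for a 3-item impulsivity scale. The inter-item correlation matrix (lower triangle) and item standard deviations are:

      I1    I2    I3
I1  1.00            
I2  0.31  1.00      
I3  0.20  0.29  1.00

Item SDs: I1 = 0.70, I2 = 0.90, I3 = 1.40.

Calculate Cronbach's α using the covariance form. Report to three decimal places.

Σσ²ᵢ = 0.70² + 0.90² + 1.40² = 3.2600
Covariances σ_ij = r_ij · s_i · s_j:
  σ(I1,I2) = 0.31 × 0.70 × 0.90 = 0.1953
  σ(I1,I3) = 0.20 × 0.70 × 1.40 = 0.1960
  σ(I2,I3) = 0.29 × 0.90 × 1.40 = 0.3654
σ²_T = Σσ²ᵢ + 2·Σσ_ij = 3.2600 + 2 × 0.7567 = 4.7734
α = (3/2)·(1 − 3.2600/4.7734) = 0.476

α = 0.476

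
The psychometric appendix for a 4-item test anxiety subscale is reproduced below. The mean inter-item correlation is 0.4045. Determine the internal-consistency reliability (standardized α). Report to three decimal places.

α = 0.731

Standardized α = k·r̄ / (1 + (k−1)·r̄) = 4 × 0.4045 / (1 + 3 × 0.4045)
  = 1.6180 / 2.2135 = 0.731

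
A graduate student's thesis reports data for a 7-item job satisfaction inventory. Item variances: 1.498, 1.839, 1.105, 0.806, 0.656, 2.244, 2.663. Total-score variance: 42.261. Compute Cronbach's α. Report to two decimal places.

sum of item variances = 1.498 + 1.839 + 1.105 + 0.806 + 0.656 + 2.244 + 2.663 = 10.811
α = (k/(k−1))·(1 − sum of item variances/σ²_total) = (7/6)·(1 − 10.811/42.261) = 0.87

Cronbach's α = 0.87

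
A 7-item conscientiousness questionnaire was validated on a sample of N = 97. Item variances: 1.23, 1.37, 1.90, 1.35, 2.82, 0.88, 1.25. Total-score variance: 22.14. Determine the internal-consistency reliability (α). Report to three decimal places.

Σσ²ᵢ = 1.23 + 1.37 + 1.90 + 1.35 + 2.82 + 0.88 + 1.25 = 10.80
α = (k/(k−1))·(1 − Σσ²ᵢ/total variance) = (7/6)·(1 − 10.80/22.14) = 0.598

α = 0.598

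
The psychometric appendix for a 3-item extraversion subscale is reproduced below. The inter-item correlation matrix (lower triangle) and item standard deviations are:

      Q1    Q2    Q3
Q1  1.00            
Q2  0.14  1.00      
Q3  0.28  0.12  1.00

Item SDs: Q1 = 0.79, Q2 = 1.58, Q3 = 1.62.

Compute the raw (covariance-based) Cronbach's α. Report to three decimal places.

Σσ²ᵢ = 0.79² + 1.58² + 1.62² = 5.7449
Covariances σ_ij = r_ij · s_i · s_j:
  σ(Q1,Q2) = 0.14 × 0.79 × 1.58 = 0.1747
  σ(Q1,Q3) = 0.28 × 0.79 × 1.62 = 0.3583
  σ(Q2,Q3) = 0.12 × 1.58 × 1.62 = 0.3072
σ²_T = Σσ²ᵢ + 2·Σσ_ij = 5.7449 + 2 × 0.8402 = 7.4253
α = (3/2)·(1 − 5.7449/7.4253) = 0.339

Cronbach's α = 0.339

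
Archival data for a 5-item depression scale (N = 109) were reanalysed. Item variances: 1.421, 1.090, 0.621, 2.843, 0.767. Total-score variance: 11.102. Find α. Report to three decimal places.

Σσ²ᵢ = 1.421 + 1.090 + 0.621 + 2.843 + 0.767 = 6.742
α = (k/(k−1))·(1 − Σσ²ᵢ/total variance) = (5/4)·(1 − 6.742/11.102) = 0.491

α = 0.491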